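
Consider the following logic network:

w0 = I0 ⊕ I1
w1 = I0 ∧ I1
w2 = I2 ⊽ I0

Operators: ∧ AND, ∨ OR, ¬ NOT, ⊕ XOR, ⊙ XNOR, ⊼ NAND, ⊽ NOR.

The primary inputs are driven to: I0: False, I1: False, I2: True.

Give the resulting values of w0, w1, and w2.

w0 = I0 XOR I1 = False XOR False = False
w1 = I0 AND I1 = False AND False = False
w2 = I2 NOR I0 = True NOR False = False

w0 = False, w1 = False, w2 = False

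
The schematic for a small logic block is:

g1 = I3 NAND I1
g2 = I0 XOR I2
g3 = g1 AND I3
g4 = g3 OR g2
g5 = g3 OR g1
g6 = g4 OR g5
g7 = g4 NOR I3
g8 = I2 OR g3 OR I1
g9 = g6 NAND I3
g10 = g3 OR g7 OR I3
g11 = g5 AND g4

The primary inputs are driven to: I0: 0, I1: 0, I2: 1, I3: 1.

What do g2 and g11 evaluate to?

g2 = 1, g11 = 1

g1 = I3 NAND I1 = 1 NAND 0 = 1
g2 = I0 XOR I2 = 0 XOR 1 = 1
g3 = g1 AND I3 = 1 AND 1 = 1
g4 = g3 OR g2 = 1 OR 1 = 1
g5 = g3 OR g1 = 1 OR 1 = 1
g11 = g5 AND g4 = 1 AND 1 = 1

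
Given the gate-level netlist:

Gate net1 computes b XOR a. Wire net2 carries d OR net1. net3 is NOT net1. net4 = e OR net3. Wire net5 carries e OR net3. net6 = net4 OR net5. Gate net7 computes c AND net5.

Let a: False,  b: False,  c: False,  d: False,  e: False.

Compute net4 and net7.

net4 = True; net7 = False

net1 = b XOR a = False XOR False = False
net3 = NOT net1 = NOT False = True
net4 = e OR net3 = False OR True = True
net5 = e OR net3 = False OR True = True
net7 = c AND net5 = False AND True = False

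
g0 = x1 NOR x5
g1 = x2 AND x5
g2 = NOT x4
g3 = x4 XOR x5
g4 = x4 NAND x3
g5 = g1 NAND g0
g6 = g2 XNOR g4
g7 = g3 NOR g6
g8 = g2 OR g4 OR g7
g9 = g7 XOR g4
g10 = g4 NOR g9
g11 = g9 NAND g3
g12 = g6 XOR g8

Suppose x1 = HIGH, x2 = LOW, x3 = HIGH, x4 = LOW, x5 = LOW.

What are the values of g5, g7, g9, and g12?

g0 = x1 NOR x5 = HIGH NOR LOW = LOW
g1 = x2 AND x5 = LOW AND LOW = LOW
g2 = NOT x4 = NOT LOW = HIGH
g3 = x4 XOR x5 = LOW XOR LOW = LOW
g4 = x4 NAND x3 = LOW NAND HIGH = HIGH
g5 = g1 NAND g0 = LOW NAND LOW = HIGH
g6 = g2 XNOR g4 = HIGH XNOR HIGH = HIGH
g7 = g3 NOR g6 = LOW NOR HIGH = LOW
g8 = g2 OR g4 OR g7 = HIGH OR HIGH OR LOW = HIGH
g9 = g7 XOR g4 = LOW XOR HIGH = HIGH
g12 = g6 XOR g8 = HIGH XOR HIGH = LOW

g5 = HIGH, g7 = LOW, g9 = HIGH, g12 = LOW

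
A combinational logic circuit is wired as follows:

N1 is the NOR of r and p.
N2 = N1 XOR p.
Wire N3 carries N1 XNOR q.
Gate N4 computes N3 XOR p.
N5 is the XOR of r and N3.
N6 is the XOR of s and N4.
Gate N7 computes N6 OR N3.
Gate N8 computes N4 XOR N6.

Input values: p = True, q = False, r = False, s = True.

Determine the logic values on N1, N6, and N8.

N1 = False, N6 = True, N8 = True

N1 = r NOR p = False NOR True = False
N3 = N1 XNOR q = False XNOR False = True
N4 = N3 XOR p = True XOR True = False
N6 = s XOR N4 = True XOR False = True
N8 = N4 XOR N6 = False XOR True = True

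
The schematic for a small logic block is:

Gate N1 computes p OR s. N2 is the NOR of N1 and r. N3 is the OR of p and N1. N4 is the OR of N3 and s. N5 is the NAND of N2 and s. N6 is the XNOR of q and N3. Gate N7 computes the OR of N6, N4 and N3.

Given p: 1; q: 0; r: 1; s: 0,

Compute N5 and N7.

N1 = p OR s = 1 OR 0 = 1
N2 = N1 NOR r = 1 NOR 1 = 0
N3 = p OR N1 = 1 OR 1 = 1
N4 = N3 OR s = 1 OR 0 = 1
N5 = N2 NAND s = 0 NAND 0 = 1
N6 = q XNOR N3 = 0 XNOR 1 = 0
N7 = N6 OR N4 OR N3 = 0 OR 1 OR 1 = 1

N5 = 1; N7 = 1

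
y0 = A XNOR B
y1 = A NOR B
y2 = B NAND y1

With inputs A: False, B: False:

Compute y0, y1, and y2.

y0 = True, y1 = True, y2 = True

y0 = A XNOR B = False XNOR False = True
y1 = A NOR B = False NOR False = True
y2 = B NAND y1 = False NAND True = True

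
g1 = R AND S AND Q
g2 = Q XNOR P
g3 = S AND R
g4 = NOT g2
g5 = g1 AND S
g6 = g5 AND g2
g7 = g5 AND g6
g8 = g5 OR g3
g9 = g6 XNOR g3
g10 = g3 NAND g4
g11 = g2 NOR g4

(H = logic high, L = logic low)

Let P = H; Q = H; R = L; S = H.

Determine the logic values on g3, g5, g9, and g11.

g3 = L; g5 = L; g9 = H; g11 = L

g1 = R AND S AND Q = L AND H AND H = L
g2 = Q XNOR P = H XNOR H = H
g3 = S AND R = H AND L = L
g4 = NOT g2 = NOT H = L
g5 = g1 AND S = L AND H = L
g6 = g5 AND g2 = L AND H = L
g9 = g6 XNOR g3 = L XNOR L = H
g11 = g2 NOR g4 = H NOR L = L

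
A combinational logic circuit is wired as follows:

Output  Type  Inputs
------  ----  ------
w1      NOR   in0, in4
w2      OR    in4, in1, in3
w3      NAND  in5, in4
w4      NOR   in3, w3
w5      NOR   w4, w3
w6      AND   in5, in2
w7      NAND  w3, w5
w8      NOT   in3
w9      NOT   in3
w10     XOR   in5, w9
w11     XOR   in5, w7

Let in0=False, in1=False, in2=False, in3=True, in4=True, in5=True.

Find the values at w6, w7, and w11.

w3 = in5 NAND in4 = True NAND True = False
w4 = in3 NOR w3 = True NOR False = False
w5 = w4 NOR w3 = False NOR False = True
w6 = in5 AND in2 = True AND False = False
w7 = w3 NAND w5 = False NAND True = True
w11 = in5 XOR w7 = True XOR True = False

w6 = False; w7 = True; w11 = False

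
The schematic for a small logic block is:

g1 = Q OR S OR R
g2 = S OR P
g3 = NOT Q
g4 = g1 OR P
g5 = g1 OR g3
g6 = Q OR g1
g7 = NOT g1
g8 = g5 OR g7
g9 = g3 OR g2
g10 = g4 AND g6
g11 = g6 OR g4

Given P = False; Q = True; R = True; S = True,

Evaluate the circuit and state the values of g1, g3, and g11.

g1 = True; g3 = False; g11 = True

g1 = Q OR S OR R = True OR True OR True = True
g3 = NOT Q = NOT True = False
g4 = g1 OR P = True OR False = True
g6 = Q OR g1 = True OR True = True
g11 = g6 OR g4 = True OR True = True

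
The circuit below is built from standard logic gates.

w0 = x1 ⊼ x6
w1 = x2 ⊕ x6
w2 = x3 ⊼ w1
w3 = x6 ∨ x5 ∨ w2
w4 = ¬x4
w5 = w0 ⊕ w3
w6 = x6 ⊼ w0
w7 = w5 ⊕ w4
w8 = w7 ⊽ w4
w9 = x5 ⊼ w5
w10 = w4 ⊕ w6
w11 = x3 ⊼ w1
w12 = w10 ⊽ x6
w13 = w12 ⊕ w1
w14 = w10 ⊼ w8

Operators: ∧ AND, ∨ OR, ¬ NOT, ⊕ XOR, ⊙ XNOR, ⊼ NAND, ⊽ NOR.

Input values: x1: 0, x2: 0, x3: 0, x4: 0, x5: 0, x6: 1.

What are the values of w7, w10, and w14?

w7 = 1, w10 = 1, w14 = 1

w0 = x1 NAND x6 = 0 NAND 1 = 1
w1 = x2 XOR x6 = 0 XOR 1 = 1
w2 = x3 NAND w1 = 0 NAND 1 = 1
w3 = x6 OR x5 OR w2 = 1 OR 0 OR 1 = 1
w4 = NOT x4 = NOT 0 = 1
w5 = w0 XOR w3 = 1 XOR 1 = 0
w6 = x6 NAND w0 = 1 NAND 1 = 0
w7 = w5 XOR w4 = 0 XOR 1 = 1
w8 = w7 NOR w4 = 1 NOR 1 = 0
w10 = w4 XOR w6 = 1 XOR 0 = 1
w14 = w10 NAND w8 = 1 NAND 0 = 1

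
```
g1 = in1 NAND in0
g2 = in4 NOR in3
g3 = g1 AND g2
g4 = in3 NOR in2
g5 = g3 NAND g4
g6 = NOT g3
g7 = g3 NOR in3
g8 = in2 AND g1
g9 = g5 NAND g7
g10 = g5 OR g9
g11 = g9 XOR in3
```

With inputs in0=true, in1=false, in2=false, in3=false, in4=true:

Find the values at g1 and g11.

g1 = in1 NAND in0 = false NAND true = true
g2 = in4 NOR in3 = true NOR false = false
g3 = g1 AND g2 = true AND false = false
g4 = in3 NOR in2 = false NOR false = true
g5 = g3 NAND g4 = false NAND true = true
g7 = g3 NOR in3 = false NOR false = true
g9 = g5 NAND g7 = true NAND true = false
g11 = g9 XOR in3 = false XOR false = false

g1 = true, g11 = false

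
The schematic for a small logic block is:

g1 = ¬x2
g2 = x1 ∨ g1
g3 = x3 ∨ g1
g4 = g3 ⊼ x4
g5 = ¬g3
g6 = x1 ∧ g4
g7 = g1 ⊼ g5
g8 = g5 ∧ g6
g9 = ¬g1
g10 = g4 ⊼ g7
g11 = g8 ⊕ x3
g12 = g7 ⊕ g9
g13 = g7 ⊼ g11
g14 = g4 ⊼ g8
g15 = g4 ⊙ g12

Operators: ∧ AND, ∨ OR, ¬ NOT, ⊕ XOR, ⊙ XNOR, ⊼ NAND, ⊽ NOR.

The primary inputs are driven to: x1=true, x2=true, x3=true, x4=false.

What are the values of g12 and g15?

g12 = false, g15 = false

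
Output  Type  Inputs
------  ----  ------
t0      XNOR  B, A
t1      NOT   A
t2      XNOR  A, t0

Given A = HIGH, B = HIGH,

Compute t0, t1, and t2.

t0 = HIGH  t1 = LOW  t2 = HIGH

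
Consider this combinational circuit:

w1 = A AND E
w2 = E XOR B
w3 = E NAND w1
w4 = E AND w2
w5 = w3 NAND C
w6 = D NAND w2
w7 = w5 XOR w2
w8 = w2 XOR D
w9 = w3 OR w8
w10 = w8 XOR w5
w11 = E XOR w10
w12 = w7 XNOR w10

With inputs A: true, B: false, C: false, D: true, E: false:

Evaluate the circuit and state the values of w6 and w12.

w1 = A AND E = true AND false = false
w2 = E XOR B = false XOR false = false
w3 = E NAND w1 = false NAND false = true
w5 = w3 NAND C = true NAND false = true
w6 = D NAND w2 = true NAND false = true
w7 = w5 XOR w2 = true XOR false = true
w8 = w2 XOR D = false XOR true = true
w10 = w8 XOR w5 = true XOR true = false
w12 = w7 XNOR w10 = true XNOR false = false

w6 = true, w12 = false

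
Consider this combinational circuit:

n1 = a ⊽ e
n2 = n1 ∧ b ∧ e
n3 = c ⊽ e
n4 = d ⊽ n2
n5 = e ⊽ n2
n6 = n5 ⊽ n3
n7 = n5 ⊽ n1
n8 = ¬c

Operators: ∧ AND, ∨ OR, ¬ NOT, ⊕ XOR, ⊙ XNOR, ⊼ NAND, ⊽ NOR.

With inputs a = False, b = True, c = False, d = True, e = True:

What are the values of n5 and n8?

n5 = False, n8 = True

n1 = a NOR e = False NOR True = False
n2 = n1 AND b AND e = False AND True AND True = False
n5 = e NOR n2 = True NOR False = False
n8 = NOT c = NOT False = True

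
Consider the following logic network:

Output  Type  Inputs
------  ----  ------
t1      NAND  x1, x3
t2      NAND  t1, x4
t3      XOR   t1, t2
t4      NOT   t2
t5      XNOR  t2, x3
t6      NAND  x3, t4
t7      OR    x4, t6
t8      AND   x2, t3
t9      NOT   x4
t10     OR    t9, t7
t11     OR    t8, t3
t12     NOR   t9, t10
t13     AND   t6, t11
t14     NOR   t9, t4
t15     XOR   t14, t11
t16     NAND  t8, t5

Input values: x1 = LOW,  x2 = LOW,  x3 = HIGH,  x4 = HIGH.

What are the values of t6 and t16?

t6 = LOW, t16 = HIGH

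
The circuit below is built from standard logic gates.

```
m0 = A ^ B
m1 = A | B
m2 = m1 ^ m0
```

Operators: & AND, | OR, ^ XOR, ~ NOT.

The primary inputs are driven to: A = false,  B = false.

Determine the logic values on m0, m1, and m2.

m0 = false, m1 = false, m2 = false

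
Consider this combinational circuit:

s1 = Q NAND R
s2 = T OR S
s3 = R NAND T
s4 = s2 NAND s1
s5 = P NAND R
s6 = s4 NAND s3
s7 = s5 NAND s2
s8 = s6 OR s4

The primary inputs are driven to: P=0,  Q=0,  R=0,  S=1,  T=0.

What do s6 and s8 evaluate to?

s6 = 1, s8 = 1

s1 = Q NAND R = 0 NAND 0 = 1
s2 = T OR S = 0 OR 1 = 1
s3 = R NAND T = 0 NAND 0 = 1
s4 = s2 NAND s1 = 1 NAND 1 = 0
s6 = s4 NAND s3 = 0 NAND 1 = 1
s8 = s6 OR s4 = 1 OR 0 = 1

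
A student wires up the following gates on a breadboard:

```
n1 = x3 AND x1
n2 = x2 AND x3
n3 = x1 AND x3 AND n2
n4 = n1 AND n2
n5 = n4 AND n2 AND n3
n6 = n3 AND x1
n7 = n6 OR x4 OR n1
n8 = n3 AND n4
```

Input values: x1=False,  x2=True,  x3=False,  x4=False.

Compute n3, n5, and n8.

n3 = False  n5 = False  n8 = False

n1 = x3 AND x1 = False AND False = False
n2 = x2 AND x3 = True AND False = False
n3 = x1 AND x3 AND n2 = False AND False AND False = False
n4 = n1 AND n2 = False AND False = False
n5 = n4 AND n2 AND n3 = False AND False AND False = False
n8 = n3 AND n4 = False AND False = False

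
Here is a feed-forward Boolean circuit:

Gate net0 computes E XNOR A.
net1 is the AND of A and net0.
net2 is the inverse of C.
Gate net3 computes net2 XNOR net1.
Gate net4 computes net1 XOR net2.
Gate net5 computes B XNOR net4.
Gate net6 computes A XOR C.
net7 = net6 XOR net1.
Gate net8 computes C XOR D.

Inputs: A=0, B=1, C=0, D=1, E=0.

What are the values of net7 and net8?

net0 = E XNOR A = 0 XNOR 0 = 1
net1 = A AND net0 = 0 AND 1 = 0
net6 = A XOR C = 0 XOR 0 = 0
net7 = net6 XOR net1 = 0 XOR 0 = 0
net8 = C XOR D = 0 XOR 1 = 1

net7 = 0  net8 = 1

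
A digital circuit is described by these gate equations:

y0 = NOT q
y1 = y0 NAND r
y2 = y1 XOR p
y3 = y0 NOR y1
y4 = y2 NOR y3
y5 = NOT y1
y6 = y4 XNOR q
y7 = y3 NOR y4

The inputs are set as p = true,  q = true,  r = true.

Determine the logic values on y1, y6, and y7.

y0 = NOT q = NOT true = false
y1 = y0 NAND r = false NAND true = true
y2 = y1 XOR p = true XOR true = false
y3 = y0 NOR y1 = false NOR true = false
y4 = y2 NOR y3 = false NOR false = true
y6 = y4 XNOR q = true XNOR true = true
y7 = y3 NOR y4 = false NOR true = false

y1 = true, y6 = true, y7 = false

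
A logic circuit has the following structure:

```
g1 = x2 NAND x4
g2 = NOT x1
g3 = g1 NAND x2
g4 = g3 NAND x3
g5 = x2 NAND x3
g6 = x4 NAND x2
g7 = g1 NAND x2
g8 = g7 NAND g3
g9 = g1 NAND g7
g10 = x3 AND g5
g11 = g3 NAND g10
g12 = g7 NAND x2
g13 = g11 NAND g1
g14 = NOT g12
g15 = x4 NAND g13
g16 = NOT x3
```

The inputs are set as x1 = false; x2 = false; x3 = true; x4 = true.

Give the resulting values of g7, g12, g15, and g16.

g7 = true; g12 = true; g15 = false; g16 = false

g1 = x2 NAND x4 = false NAND true = true
g3 = g1 NAND x2 = true NAND false = true
g5 = x2 NAND x3 = false NAND true = true
g7 = g1 NAND x2 = true NAND false = true
g10 = x3 AND g5 = true AND true = true
g11 = g3 NAND g10 = true NAND true = false
g12 = g7 NAND x2 = true NAND false = true
g13 = g11 NAND g1 = false NAND true = true
g15 = x4 NAND g13 = true NAND true = false
g16 = NOT x3 = NOT true = false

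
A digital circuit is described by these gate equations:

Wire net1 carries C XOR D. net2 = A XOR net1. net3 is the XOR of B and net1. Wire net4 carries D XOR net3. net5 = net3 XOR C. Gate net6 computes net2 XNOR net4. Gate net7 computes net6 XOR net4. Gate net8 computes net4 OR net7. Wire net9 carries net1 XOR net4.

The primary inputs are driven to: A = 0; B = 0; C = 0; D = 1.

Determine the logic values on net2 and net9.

net2 = 1; net9 = 1

net1 = C XOR D = 0 XOR 1 = 1
net2 = A XOR net1 = 0 XOR 1 = 1
net3 = B XOR net1 = 0 XOR 1 = 1
net4 = D XOR net3 = 1 XOR 1 = 0
net9 = net1 XOR net4 = 1 XOR 0 = 1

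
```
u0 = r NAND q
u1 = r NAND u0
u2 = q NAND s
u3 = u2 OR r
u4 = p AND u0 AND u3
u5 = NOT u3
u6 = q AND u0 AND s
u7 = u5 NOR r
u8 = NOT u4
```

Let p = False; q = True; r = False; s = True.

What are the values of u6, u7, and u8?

u6 = True, u7 = False, u8 = True

u0 = r NAND q = False NAND True = True
u2 = q NAND s = True NAND True = False
u3 = u2 OR r = False OR False = False
u4 = p AND u0 AND u3 = False AND True AND False = False
u5 = NOT u3 = NOT False = True
u6 = q AND u0 AND s = True AND True AND True = True
u7 = u5 NOR r = True NOR False = False
u8 = NOT u4 = NOT False = True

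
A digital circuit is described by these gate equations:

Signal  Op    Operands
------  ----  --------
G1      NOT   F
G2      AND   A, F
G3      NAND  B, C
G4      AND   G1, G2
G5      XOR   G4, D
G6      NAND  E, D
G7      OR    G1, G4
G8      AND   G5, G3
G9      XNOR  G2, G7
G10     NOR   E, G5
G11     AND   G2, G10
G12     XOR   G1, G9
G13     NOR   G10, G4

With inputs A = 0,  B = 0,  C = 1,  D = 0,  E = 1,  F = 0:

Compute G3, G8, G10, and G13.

G3 = 1; G8 = 0; G10 = 0; G13 = 1

G1 = NOT F = NOT 0 = 1
G2 = A AND F = 0 AND 0 = 0
G3 = B NAND C = 0 NAND 1 = 1
G4 = G1 AND G2 = 1 AND 0 = 0
G5 = G4 XOR D = 0 XOR 0 = 0
G8 = G5 AND G3 = 0 AND 1 = 0
G10 = E NOR G5 = 1 NOR 0 = 0
G13 = G10 NOR G4 = 0 NOR 0 = 1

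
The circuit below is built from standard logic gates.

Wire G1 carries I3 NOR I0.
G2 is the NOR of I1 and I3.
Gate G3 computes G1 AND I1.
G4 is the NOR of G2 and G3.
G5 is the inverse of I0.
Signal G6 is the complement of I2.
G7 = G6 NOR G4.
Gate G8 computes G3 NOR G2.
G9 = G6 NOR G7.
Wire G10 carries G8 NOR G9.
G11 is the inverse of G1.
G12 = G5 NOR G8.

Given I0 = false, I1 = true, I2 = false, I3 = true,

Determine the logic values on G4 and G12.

G1 = I3 NOR I0 = true NOR false = false
G2 = I1 NOR I3 = true NOR true = false
G3 = G1 AND I1 = false AND true = false
G4 = G2 NOR G3 = false NOR false = true
G5 = NOT I0 = NOT false = true
G8 = G3 NOR G2 = false NOR false = true
G12 = G5 NOR G8 = true NOR true = false

G4 = true; G12 = false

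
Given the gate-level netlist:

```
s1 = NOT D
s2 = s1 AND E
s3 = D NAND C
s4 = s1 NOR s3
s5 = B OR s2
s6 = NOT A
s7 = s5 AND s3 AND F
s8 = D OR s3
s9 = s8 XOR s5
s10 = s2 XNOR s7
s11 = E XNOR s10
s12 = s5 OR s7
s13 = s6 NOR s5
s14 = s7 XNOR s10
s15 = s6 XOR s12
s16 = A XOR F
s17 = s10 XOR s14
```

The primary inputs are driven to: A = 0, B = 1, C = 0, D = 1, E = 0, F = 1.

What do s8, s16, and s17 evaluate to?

s1 = NOT D = NOT 1 = 0
s2 = s1 AND E = 0 AND 0 = 0
s3 = D NAND C = 1 NAND 0 = 1
s5 = B OR s2 = 1 OR 0 = 1
s7 = s5 AND s3 AND F = 1 AND 1 AND 1 = 1
s8 = D OR s3 = 1 OR 1 = 1
s10 = s2 XNOR s7 = 0 XNOR 1 = 0
s14 = s7 XNOR s10 = 1 XNOR 0 = 0
s16 = A XOR F = 0 XOR 1 = 1
s17 = s10 XOR s14 = 0 XOR 0 = 0

s8 = 1, s16 = 1, s17 = 0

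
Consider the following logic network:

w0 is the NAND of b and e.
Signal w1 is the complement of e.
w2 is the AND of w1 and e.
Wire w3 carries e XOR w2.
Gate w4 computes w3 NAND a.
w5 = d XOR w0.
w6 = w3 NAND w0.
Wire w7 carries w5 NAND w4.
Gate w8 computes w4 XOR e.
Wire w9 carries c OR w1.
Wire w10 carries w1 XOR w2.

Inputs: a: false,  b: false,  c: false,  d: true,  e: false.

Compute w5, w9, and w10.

w5 = false, w9 = true, w10 = true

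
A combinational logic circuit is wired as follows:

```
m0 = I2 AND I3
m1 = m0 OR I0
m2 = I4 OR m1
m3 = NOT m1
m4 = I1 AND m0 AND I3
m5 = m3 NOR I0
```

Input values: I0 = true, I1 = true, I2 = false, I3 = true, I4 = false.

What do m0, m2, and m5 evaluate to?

m0 = false, m2 = true, m5 = false

m0 = I2 AND I3 = false AND true = false
m1 = m0 OR I0 = false OR true = true
m2 = I4 OR m1 = false OR true = true
m3 = NOT m1 = NOT true = false
m5 = m3 NOR I0 = false NOR true = false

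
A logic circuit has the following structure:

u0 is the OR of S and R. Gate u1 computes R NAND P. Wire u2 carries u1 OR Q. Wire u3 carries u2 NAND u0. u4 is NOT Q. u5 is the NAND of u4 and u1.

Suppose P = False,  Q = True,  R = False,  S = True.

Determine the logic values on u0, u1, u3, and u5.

u0 = True, u1 = True, u3 = False, u5 = True

u0 = S OR R = True OR False = True
u1 = R NAND P = False NAND False = True
u2 = u1 OR Q = True OR True = True
u3 = u2 NAND u0 = True NAND True = False
u4 = NOT Q = NOT True = False
u5 = u4 NAND u1 = False NAND True = True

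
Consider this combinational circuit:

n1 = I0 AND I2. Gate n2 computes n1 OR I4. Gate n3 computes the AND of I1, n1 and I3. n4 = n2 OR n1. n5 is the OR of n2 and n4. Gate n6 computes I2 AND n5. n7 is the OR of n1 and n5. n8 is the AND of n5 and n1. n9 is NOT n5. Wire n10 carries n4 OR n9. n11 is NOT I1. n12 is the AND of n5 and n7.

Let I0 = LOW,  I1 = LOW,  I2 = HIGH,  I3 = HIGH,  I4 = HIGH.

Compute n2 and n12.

n1 = I0 AND I2 = LOW AND HIGH = LOW
n2 = n1 OR I4 = LOW OR HIGH = HIGH
n4 = n2 OR n1 = HIGH OR LOW = HIGH
n5 = n2 OR n4 = HIGH OR HIGH = HIGH
n7 = n1 OR n5 = LOW OR HIGH = HIGH
n12 = n5 AND n7 = HIGH AND HIGH = HIGH

n2 = HIGH, n12 = HIGH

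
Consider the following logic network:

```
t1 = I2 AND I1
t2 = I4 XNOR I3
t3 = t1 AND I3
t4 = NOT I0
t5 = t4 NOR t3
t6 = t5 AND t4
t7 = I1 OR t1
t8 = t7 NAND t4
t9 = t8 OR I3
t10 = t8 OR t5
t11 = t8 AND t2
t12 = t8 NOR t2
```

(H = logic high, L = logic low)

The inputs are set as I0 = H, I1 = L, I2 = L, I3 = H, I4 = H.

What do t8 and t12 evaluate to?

t8 = H  t12 = L

t1 = I2 AND I1 = L AND L = L
t2 = I4 XNOR I3 = H XNOR H = H
t4 = NOT I0 = NOT H = L
t7 = I1 OR t1 = L OR L = L
t8 = t7 NAND t4 = L NAND L = H
t12 = t8 NOR t2 = H NOR H = L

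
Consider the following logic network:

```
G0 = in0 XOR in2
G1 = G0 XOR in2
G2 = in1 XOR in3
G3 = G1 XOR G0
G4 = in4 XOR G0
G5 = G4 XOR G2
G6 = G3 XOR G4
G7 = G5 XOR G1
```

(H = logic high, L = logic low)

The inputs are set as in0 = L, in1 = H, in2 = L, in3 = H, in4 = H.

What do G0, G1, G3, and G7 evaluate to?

G0 = L, G1 = L, G3 = L, G7 = H

G0 = in0 XOR in2 = L XOR L = L
G1 = G0 XOR in2 = L XOR L = L
G2 = in1 XOR in3 = H XOR H = L
G3 = G1 XOR G0 = L XOR L = L
G4 = in4 XOR G0 = H XOR L = H
G5 = G4 XOR G2 = H XOR L = H
G7 = G5 XOR G1 = H XOR L = H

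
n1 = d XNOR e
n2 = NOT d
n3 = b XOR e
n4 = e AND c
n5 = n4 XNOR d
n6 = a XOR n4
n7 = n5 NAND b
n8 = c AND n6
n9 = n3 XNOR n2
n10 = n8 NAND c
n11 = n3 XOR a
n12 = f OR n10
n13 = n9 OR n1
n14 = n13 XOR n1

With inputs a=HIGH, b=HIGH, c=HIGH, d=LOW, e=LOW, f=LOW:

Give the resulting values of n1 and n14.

n1 = d XNOR e = LOW XNOR LOW = HIGH
n2 = NOT d = NOT LOW = HIGH
n3 = b XOR e = HIGH XOR LOW = HIGH
n9 = n3 XNOR n2 = HIGH XNOR HIGH = HIGH
n13 = n9 OR n1 = HIGH OR HIGH = HIGH
n14 = n13 XOR n1 = HIGH XOR HIGH = LOW

n1 = HIGH; n14 = LOW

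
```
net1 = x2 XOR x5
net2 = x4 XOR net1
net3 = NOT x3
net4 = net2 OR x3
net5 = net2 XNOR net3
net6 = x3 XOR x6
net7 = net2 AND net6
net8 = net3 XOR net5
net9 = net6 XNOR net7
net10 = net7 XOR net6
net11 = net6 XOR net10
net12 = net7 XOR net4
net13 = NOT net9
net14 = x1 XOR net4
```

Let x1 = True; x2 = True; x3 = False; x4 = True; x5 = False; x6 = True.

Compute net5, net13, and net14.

net5 = False  net13 = True  net14 = True

net1 = x2 XOR x5 = True XOR False = True
net2 = x4 XOR net1 = True XOR True = False
net3 = NOT x3 = NOT False = True
net4 = net2 OR x3 = False OR False = False
net5 = net2 XNOR net3 = False XNOR True = False
net6 = x3 XOR x6 = False XOR True = True
net7 = net2 AND net6 = False AND True = False
net9 = net6 XNOR net7 = True XNOR False = False
net13 = NOT net9 = NOT False = True
net14 = x1 XOR net4 = True XOR False = True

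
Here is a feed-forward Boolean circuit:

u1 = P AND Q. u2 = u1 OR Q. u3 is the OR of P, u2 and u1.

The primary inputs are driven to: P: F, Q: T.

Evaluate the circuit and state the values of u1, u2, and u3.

u1 = P AND Q = F AND T = F
u2 = u1 OR Q = F OR T = T
u3 = P OR u2 OR u1 = F OR T OR F = T

u1 = F  u2 = T  u3 = T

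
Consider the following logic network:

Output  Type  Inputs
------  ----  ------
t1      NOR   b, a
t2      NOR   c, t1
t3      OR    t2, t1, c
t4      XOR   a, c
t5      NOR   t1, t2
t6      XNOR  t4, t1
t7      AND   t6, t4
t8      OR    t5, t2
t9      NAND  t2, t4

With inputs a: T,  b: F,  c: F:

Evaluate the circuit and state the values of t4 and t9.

t1 = b NOR a = F NOR T = F
t2 = c NOR t1 = F NOR F = T
t4 = a XOR c = T XOR F = T
t9 = t2 NAND t4 = T NAND T = F

t4 = T, t9 = F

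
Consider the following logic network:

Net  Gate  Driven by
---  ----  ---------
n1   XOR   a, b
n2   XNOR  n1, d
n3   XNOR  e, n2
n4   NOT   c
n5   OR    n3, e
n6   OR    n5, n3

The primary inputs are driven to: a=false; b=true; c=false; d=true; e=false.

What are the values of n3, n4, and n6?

n3 = false  n4 = true  n6 = false

n1 = a XOR b = false XOR true = true
n2 = n1 XNOR d = true XNOR true = true
n3 = e XNOR n2 = false XNOR true = false
n4 = NOT c = NOT false = true
n5 = n3 OR e = false OR false = false
n6 = n5 OR n3 = false OR false = false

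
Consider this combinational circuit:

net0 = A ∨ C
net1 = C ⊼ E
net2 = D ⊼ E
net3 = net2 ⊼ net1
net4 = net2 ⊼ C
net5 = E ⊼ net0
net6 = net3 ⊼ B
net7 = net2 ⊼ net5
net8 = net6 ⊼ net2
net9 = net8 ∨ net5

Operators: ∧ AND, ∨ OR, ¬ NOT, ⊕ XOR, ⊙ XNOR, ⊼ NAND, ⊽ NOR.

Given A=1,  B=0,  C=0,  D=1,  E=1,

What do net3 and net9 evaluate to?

net0 = A OR C = 1 OR 0 = 1
net1 = C NAND E = 0 NAND 1 = 1
net2 = D NAND E = 1 NAND 1 = 0
net3 = net2 NAND net1 = 0 NAND 1 = 1
net5 = E NAND net0 = 1 NAND 1 = 0
net6 = net3 NAND B = 1 NAND 0 = 1
net8 = net6 NAND net2 = 1 NAND 0 = 1
net9 = net8 OR net5 = 1 OR 0 = 1

net3 = 1  net9 = 1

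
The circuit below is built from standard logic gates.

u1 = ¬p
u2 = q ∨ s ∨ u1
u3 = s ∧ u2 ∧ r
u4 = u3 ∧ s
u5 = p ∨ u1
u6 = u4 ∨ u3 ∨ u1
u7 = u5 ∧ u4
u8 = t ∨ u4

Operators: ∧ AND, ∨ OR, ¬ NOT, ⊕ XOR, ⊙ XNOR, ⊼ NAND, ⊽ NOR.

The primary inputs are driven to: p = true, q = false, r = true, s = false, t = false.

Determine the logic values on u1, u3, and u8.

u1 = NOT p = NOT true = false
u2 = q OR s OR u1 = false OR false OR false = false
u3 = s AND u2 AND r = false AND false AND true = false
u4 = u3 AND s = false AND false = false
u8 = t OR u4 = false OR false = false

u1 = false, u3 = false, u8 = false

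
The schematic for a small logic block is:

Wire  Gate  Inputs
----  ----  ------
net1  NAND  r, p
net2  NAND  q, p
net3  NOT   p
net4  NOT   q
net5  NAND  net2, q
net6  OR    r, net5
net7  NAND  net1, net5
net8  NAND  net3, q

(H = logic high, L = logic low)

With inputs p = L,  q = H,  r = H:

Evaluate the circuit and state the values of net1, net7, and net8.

net1 = H  net7 = H  net8 = L

net1 = r NAND p = H NAND L = H
net2 = q NAND p = H NAND L = H
net3 = NOT p = NOT L = H
net5 = net2 NAND q = H NAND H = L
net7 = net1 NAND net5 = H NAND L = H
net8 = net3 NAND q = H NAND H = L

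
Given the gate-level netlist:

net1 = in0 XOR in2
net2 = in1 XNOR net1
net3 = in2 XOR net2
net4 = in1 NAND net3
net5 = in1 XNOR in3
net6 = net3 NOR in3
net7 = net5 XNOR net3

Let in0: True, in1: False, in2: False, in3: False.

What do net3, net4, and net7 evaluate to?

net3 = False, net4 = True, net7 = False

net1 = in0 XOR in2 = True XOR False = True
net2 = in1 XNOR net1 = False XNOR True = False
net3 = in2 XOR net2 = False XOR False = False
net4 = in1 NAND net3 = False NAND False = True
net5 = in1 XNOR in3 = False XNOR False = True
net7 = net5 XNOR net3 = True XNOR False = False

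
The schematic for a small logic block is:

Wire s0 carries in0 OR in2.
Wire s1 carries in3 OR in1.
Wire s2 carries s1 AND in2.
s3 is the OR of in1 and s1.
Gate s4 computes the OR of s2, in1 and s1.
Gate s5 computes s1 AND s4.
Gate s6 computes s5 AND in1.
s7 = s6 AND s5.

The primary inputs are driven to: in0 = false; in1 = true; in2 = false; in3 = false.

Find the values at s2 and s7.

s2 = false  s7 = true

s1 = in3 OR in1 = false OR true = true
s2 = s1 AND in2 = true AND false = false
s4 = s2 OR in1 OR s1 = false OR true OR true = true
s5 = s1 AND s4 = true AND true = true
s6 = s5 AND in1 = true AND true = true
s7 = s6 AND s5 = true AND true = true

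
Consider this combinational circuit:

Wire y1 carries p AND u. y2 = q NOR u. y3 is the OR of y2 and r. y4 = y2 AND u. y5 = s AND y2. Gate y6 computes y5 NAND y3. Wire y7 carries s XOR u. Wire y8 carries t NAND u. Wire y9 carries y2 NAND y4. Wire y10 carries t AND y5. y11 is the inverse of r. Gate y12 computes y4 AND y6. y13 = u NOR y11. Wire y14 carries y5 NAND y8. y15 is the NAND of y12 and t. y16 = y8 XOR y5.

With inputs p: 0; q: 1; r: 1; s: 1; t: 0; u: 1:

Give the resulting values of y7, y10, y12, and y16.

y2 = q NOR u = 1 NOR 1 = 0
y3 = y2 OR r = 0 OR 1 = 1
y4 = y2 AND u = 0 AND 1 = 0
y5 = s AND y2 = 1 AND 0 = 0
y6 = y5 NAND y3 = 0 NAND 1 = 1
y7 = s XOR u = 1 XOR 1 = 0
y8 = t NAND u = 0 NAND 1 = 1
y10 = t AND y5 = 0 AND 0 = 0
y12 = y4 AND y6 = 0 AND 1 = 0
y16 = y8 XOR y5 = 1 XOR 0 = 1

y7 = 0, y10 = 0, y12 = 0, y16 = 1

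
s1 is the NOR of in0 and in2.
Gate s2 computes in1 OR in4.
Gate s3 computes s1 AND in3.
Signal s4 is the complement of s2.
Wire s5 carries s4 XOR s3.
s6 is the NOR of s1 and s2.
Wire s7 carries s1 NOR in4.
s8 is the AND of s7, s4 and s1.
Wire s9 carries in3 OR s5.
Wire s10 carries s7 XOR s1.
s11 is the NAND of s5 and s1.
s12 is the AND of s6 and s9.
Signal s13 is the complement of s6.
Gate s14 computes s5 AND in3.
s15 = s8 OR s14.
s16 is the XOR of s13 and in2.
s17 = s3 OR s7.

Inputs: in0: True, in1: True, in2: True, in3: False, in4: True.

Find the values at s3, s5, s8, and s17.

s1 = in0 NOR in2 = True NOR True = False
s2 = in1 OR in4 = True OR True = True
s3 = s1 AND in3 = False AND False = False
s4 = NOT s2 = NOT True = False
s5 = s4 XOR s3 = False XOR False = False
s7 = s1 NOR in4 = False NOR True = False
s8 = s7 AND s4 AND s1 = False AND False AND False = False
s17 = s3 OR s7 = False OR False = False

s3 = False, s5 = False, s8 = False, s17 = False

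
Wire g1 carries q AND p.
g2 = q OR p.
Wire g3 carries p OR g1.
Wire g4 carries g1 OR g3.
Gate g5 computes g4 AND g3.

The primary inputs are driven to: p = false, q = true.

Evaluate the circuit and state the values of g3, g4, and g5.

g1 = q AND p = true AND false = false
g3 = p OR g1 = false OR false = false
g4 = g1 OR g3 = false OR false = false
g5 = g4 AND g3 = false AND false = false

g3 = false; g4 = false; g5 = false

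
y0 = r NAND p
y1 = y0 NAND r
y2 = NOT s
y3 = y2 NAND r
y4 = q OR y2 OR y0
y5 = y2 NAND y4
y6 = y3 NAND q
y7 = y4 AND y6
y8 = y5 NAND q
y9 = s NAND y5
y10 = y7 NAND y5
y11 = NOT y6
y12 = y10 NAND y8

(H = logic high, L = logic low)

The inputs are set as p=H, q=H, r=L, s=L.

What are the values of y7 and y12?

y0 = r NAND p = L NAND H = H
y2 = NOT s = NOT L = H
y3 = y2 NAND r = H NAND L = H
y4 = q OR y2 OR y0 = H OR H OR H = H
y5 = y2 NAND y4 = H NAND H = L
y6 = y3 NAND q = H NAND H = L
y7 = y4 AND y6 = H AND L = L
y8 = y5 NAND q = L NAND H = H
y10 = y7 NAND y5 = L NAND L = H
y12 = y10 NAND y8 = H NAND H = L

y7 = L; y12 = L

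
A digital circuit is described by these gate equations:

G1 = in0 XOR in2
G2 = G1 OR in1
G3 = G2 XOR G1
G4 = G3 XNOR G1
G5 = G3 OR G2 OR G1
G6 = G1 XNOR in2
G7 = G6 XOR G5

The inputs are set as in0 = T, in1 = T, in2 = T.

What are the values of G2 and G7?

G2 = T; G7 = T

G1 = in0 XOR in2 = T XOR T = F
G2 = G1 OR in1 = F OR T = T
G3 = G2 XOR G1 = T XOR F = T
G5 = G3 OR G2 OR G1 = T OR T OR F = T
G6 = G1 XNOR in2 = F XNOR T = F
G7 = G6 XOR G5 = F XOR T = T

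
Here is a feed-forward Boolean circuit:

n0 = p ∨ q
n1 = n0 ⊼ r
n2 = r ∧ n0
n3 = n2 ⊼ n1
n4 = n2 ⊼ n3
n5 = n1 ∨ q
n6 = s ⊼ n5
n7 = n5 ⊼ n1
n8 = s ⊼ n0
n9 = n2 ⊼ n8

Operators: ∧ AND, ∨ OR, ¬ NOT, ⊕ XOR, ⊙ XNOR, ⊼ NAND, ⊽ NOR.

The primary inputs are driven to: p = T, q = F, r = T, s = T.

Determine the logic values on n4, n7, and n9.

n4 = F, n7 = T, n9 = T

n0 = p OR q = T OR F = T
n1 = n0 NAND r = T NAND T = F
n2 = r AND n0 = T AND T = T
n3 = n2 NAND n1 = T NAND F = T
n4 = n2 NAND n3 = T NAND T = F
n5 = n1 OR q = F OR F = F
n7 = n5 NAND n1 = F NAND F = T
n8 = s NAND n0 = T NAND T = F
n9 = n2 NAND n8 = T NAND F = T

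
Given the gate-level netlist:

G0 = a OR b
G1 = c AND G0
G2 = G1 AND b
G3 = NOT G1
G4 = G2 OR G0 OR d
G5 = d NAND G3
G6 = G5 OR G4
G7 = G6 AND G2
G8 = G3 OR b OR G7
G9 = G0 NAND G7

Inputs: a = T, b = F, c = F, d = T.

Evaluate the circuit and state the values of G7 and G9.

G7 = F, G9 = T

G0 = a OR b = T OR F = T
G1 = c AND G0 = F AND T = F
G2 = G1 AND b = F AND F = F
G3 = NOT G1 = NOT F = T
G4 = G2 OR G0 OR d = F OR T OR T = T
G5 = d NAND G3 = T NAND T = F
G6 = G5 OR G4 = F OR T = T
G7 = G6 AND G2 = T AND F = F
G9 = G0 NAND G7 = T NAND F = T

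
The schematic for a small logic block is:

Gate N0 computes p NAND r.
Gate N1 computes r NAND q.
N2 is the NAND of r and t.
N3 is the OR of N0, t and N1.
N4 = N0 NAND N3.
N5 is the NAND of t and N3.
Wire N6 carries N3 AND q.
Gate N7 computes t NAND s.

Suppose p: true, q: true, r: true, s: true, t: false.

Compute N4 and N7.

N0 = p NAND r = true NAND true = false
N1 = r NAND q = true NAND true = false
N3 = N0 OR t OR N1 = false OR false OR false = false
N4 = N0 NAND N3 = false NAND false = true
N7 = t NAND s = false NAND true = true

N4 = true, N7 = true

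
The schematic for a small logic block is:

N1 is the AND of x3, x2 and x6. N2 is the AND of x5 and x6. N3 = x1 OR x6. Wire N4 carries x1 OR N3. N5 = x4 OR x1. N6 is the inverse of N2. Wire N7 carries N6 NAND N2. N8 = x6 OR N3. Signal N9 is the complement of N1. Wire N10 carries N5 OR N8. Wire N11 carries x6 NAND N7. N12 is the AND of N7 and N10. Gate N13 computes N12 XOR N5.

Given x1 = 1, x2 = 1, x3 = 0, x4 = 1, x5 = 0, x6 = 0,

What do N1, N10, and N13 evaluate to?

N1 = x3 AND x2 AND x6 = 0 AND 1 AND 0 = 0
N2 = x5 AND x6 = 0 AND 0 = 0
N3 = x1 OR x6 = 1 OR 0 = 1
N5 = x4 OR x1 = 1 OR 1 = 1
N6 = NOT N2 = NOT 0 = 1
N7 = N6 NAND N2 = 1 NAND 0 = 1
N8 = x6 OR N3 = 0 OR 1 = 1
N10 = N5 OR N8 = 1 OR 1 = 1
N12 = N7 AND N10 = 1 AND 1 = 1
N13 = N12 XOR N5 = 1 XOR 1 = 0

N1 = 0; N10 = 1; N13 = 0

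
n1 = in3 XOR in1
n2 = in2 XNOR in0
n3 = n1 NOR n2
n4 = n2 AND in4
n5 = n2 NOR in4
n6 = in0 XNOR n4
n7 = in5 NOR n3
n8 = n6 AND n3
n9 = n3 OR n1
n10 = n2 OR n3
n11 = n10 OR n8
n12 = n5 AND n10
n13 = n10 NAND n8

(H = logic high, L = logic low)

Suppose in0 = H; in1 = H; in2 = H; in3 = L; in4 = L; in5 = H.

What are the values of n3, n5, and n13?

n1 = in3 XOR in1 = L XOR H = H
n2 = in2 XNOR in0 = H XNOR H = H
n3 = n1 NOR n2 = H NOR H = L
n4 = n2 AND in4 = H AND L = L
n5 = n2 NOR in4 = H NOR L = L
n6 = in0 XNOR n4 = H XNOR L = L
n8 = n6 AND n3 = L AND L = L
n10 = n2 OR n3 = H OR L = H
n13 = n10 NAND n8 = H NAND L = H

n3 = L, n5 = L, n13 = H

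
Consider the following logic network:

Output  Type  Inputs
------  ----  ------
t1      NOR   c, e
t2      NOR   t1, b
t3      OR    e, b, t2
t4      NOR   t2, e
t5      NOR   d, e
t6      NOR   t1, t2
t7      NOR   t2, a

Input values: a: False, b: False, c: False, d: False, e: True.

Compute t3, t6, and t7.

t1 = c NOR e = False NOR True = False
t2 = t1 NOR b = False NOR False = True
t3 = e OR b OR t2 = True OR False OR True = True
t6 = t1 NOR t2 = False NOR True = False
t7 = t2 NOR a = True NOR False = False

t3 = True; t6 = False; t7 = False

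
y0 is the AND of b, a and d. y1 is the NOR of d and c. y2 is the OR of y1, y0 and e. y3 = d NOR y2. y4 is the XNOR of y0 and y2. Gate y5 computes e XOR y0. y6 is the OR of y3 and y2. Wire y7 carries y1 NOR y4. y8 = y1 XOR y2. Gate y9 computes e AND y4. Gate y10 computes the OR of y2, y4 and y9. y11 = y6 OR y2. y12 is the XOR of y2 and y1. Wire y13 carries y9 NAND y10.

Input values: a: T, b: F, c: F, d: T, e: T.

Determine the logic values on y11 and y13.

y0 = b AND a AND d = F AND T AND T = F
y1 = d NOR c = T NOR F = F
y2 = y1 OR y0 OR e = F OR F OR T = T
y3 = d NOR y2 = T NOR T = F
y4 = y0 XNOR y2 = F XNOR T = F
y6 = y3 OR y2 = F OR T = T
y9 = e AND y4 = T AND F = F
y10 = y2 OR y4 OR y9 = T OR F OR F = T
y11 = y6 OR y2 = T OR T = T
y13 = y9 NAND y10 = F NAND T = T

y11 = T; y13 = T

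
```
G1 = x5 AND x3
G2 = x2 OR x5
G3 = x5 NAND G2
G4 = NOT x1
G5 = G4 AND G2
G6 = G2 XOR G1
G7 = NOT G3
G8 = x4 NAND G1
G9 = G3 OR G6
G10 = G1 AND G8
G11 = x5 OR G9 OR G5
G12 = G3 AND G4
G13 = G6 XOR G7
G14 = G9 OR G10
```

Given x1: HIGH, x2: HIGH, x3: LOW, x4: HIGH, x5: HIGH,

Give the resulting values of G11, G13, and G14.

G11 = HIGH  G13 = LOW  G14 = HIGH

G1 = x5 AND x3 = HIGH AND LOW = LOW
G2 = x2 OR x5 = HIGH OR HIGH = HIGH
G3 = x5 NAND G2 = HIGH NAND HIGH = LOW
G4 = NOT x1 = NOT HIGH = LOW
G5 = G4 AND G2 = LOW AND HIGH = LOW
G6 = G2 XOR G1 = HIGH XOR LOW = HIGH
G7 = NOT G3 = NOT LOW = HIGH
G8 = x4 NAND G1 = HIGH NAND LOW = HIGH
G9 = G3 OR G6 = LOW OR HIGH = HIGH
G10 = G1 AND G8 = LOW AND HIGH = LOW
G11 = x5 OR G9 OR G5 = HIGH OR HIGH OR LOW = HIGH
G13 = G6 XOR G7 = HIGH XOR HIGH = LOW
G14 = G9 OR G10 = HIGH OR LOW = HIGH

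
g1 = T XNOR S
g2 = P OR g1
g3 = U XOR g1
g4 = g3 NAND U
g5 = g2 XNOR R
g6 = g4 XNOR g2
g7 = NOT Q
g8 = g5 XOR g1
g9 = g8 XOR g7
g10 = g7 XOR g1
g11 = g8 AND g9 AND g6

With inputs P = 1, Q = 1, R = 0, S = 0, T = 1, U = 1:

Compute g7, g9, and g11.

g7 = 0, g9 = 0, g11 = 0

g1 = T XNOR S = 1 XNOR 0 = 0
g2 = P OR g1 = 1 OR 0 = 1
g3 = U XOR g1 = 1 XOR 0 = 1
g4 = g3 NAND U = 1 NAND 1 = 0
g5 = g2 XNOR R = 1 XNOR 0 = 0
g6 = g4 XNOR g2 = 0 XNOR 1 = 0
g7 = NOT Q = NOT 1 = 0
g8 = g5 XOR g1 = 0 XOR 0 = 0
g9 = g8 XOR g7 = 0 XOR 0 = 0
g11 = g8 AND g9 AND g6 = 0 AND 0 AND 0 = 0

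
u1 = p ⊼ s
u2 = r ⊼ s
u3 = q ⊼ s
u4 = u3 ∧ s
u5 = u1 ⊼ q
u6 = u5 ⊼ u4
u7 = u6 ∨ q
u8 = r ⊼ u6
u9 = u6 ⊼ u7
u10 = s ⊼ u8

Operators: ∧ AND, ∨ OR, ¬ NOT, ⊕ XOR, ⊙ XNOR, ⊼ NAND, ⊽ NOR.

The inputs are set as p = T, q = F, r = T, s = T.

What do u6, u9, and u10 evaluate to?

u6 = F, u9 = T, u10 = F

u1 = p NAND s = T NAND T = F
u3 = q NAND s = F NAND T = T
u4 = u3 AND s = T AND T = T
u5 = u1 NAND q = F NAND F = T
u6 = u5 NAND u4 = T NAND T = F
u7 = u6 OR q = F OR F = F
u8 = r NAND u6 = T NAND F = T
u9 = u6 NAND u7 = F NAND F = T
u10 = s NAND u8 = T NAND T = F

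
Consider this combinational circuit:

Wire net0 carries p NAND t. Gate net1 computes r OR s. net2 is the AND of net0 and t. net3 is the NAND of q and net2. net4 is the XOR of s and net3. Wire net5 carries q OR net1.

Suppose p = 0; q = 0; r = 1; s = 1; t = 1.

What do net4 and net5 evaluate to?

net0 = p NAND t = 0 NAND 1 = 1
net1 = r OR s = 1 OR 1 = 1
net2 = net0 AND t = 1 AND 1 = 1
net3 = q NAND net2 = 0 NAND 1 = 1
net4 = s XOR net3 = 1 XOR 1 = 0
net5 = q OR net1 = 0 OR 1 = 1

net4 = 0; net5 = 1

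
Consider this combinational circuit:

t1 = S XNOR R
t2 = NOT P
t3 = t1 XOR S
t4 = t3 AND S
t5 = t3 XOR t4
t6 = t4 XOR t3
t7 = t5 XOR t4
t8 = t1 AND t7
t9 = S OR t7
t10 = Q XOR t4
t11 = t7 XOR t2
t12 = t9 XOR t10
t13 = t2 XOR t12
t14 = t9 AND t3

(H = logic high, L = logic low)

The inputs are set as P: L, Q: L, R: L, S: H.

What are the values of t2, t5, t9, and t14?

t2 = H  t5 = L  t9 = H  t14 = H

t1 = S XNOR R = H XNOR L = L
t2 = NOT P = NOT L = H
t3 = t1 XOR S = L XOR H = H
t4 = t3 AND S = H AND H = H
t5 = t3 XOR t4 = H XOR H = L
t7 = t5 XOR t4 = L XOR H = H
t9 = S OR t7 = H OR H = H
t14 = t9 AND t3 = H AND H = H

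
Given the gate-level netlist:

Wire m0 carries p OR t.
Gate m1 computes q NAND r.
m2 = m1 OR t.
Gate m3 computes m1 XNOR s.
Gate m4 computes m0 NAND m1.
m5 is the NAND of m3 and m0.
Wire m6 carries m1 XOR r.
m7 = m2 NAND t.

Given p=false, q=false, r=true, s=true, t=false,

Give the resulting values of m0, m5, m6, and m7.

m0 = p OR t = false OR false = false
m1 = q NAND r = false NAND true = true
m2 = m1 OR t = true OR false = true
m3 = m1 XNOR s = true XNOR true = true
m5 = m3 NAND m0 = true NAND false = true
m6 = m1 XOR r = true XOR true = false
m7 = m2 NAND t = true NAND false = true

m0 = false  m5 = true  m6 = false  m7 = true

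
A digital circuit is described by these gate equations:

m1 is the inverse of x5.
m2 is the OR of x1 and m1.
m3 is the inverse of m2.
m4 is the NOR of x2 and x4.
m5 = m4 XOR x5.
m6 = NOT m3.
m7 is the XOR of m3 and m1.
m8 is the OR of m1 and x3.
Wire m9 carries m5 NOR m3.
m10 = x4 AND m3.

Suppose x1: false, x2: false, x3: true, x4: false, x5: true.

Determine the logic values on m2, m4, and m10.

m1 = NOT x5 = NOT true = false
m2 = x1 OR m1 = false OR false = false
m3 = NOT m2 = NOT false = true
m4 = x2 NOR x4 = false NOR false = true
m10 = x4 AND m3 = false AND true = false

m2 = false, m4 = true, m10 = false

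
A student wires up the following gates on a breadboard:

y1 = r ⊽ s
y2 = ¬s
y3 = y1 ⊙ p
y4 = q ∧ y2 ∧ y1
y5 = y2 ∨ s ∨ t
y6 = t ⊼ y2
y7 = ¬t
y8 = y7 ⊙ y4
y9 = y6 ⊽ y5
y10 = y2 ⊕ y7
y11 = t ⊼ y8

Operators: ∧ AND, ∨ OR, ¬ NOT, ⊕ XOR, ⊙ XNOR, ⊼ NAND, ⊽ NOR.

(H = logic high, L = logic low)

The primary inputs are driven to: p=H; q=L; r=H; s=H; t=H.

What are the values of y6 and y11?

y6 = H; y11 = L

y1 = r NOR s = H NOR H = L
y2 = NOT s = NOT H = L
y4 = q AND y2 AND y1 = L AND L AND L = L
y6 = t NAND y2 = H NAND L = H
y7 = NOT t = NOT H = L
y8 = y7 XNOR y4 = L XNOR L = H
y11 = t NAND y8 = H NAND H = L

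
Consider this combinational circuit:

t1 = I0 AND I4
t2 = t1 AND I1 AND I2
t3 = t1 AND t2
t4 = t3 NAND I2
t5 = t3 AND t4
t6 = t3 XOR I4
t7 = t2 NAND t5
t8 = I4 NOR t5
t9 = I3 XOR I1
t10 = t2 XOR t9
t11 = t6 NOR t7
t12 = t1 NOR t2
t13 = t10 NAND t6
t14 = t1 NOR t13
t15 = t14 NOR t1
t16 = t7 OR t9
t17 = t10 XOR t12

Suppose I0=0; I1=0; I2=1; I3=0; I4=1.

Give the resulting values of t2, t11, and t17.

t1 = I0 AND I4 = 0 AND 1 = 0
t2 = t1 AND I1 AND I2 = 0 AND 0 AND 1 = 0
t3 = t1 AND t2 = 0 AND 0 = 0
t4 = t3 NAND I2 = 0 NAND 1 = 1
t5 = t3 AND t4 = 0 AND 1 = 0
t6 = t3 XOR I4 = 0 XOR 1 = 1
t7 = t2 NAND t5 = 0 NAND 0 = 1
t9 = I3 XOR I1 = 0 XOR 0 = 0
t10 = t2 XOR t9 = 0 XOR 0 = 0
t11 = t6 NOR t7 = 1 NOR 1 = 0
t12 = t1 NOR t2 = 0 NOR 0 = 1
t17 = t10 XOR t12 = 0 XOR 1 = 1

t2 = 0, t11 = 0, t17 = 1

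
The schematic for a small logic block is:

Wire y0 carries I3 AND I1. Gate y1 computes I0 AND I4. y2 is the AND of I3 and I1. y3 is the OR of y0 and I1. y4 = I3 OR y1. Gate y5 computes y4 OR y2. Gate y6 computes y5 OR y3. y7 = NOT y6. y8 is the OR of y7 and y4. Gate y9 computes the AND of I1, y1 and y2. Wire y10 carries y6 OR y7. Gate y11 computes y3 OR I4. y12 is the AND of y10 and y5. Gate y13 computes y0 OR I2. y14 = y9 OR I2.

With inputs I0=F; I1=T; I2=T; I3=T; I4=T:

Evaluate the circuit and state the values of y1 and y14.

y1 = I0 AND I4 = F AND T = F
y2 = I3 AND I1 = T AND T = T
y9 = I1 AND y1 AND y2 = T AND F AND T = F
y14 = y9 OR I2 = F OR T = T

y1 = F  y14 = T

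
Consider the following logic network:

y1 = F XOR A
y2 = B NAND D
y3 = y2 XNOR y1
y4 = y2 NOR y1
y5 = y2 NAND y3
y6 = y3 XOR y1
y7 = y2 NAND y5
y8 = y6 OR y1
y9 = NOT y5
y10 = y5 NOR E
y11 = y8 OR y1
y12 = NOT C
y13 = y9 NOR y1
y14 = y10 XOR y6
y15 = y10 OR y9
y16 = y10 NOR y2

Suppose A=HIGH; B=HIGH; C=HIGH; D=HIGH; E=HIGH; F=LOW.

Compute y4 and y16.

y1 = F XOR A = LOW XOR HIGH = HIGH
y2 = B NAND D = HIGH NAND HIGH = LOW
y3 = y2 XNOR y1 = LOW XNOR HIGH = LOW
y4 = y2 NOR y1 = LOW NOR HIGH = LOW
y5 = y2 NAND y3 = LOW NAND LOW = HIGH
y10 = y5 NOR E = HIGH NOR HIGH = LOW
y16 = y10 NOR y2 = LOW NOR LOW = HIGH

y4 = LOW, y16 = HIGH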